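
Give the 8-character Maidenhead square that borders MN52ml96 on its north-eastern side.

MN52nl07

Longitude extended square 9; +1 → 10, wraps to 0, carry into subsquare.
Longitude subsquare m = 12; +1 → 13 = n.
Latitude extended square 6; +1 → 7.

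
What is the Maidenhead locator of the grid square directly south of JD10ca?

Latitude subsquare a = 0; −1 → -1, wraps to 23 = x, carry into square.
Latitude square 0; −1 → -1, wraps to 9, carry into field.
Latitude field D = 3; −1 → 2 = C.
The longitude characters are unchanged.

JC19cx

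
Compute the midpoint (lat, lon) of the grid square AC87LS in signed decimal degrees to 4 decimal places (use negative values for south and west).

-62.2292, -163.0417

Field A=0, C=2: +0·20° lon, +2·10° lat → SW at lon -180°, lat -70°.
Square 8, 7: +8·2° lon, +7·1° lat → SW at lon -164°, lat -63°.
Subsquare l=11, s=18: +11·0.0833333° lon, +18·0.0416667° lat → SW at lon -163.083°, lat -62.25°.
Cell spans 0.0833333° lon × 0.0416667° lat. Centre is SW corner plus half of each.
latitude -62.2292, longitude -163.0417.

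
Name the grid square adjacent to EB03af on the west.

Longitude subsquare a = 0; −1 → -1, wraps to 23 = x, carry into square.
Longitude square 0; −1 → -1, wraps to 9, carry into field.
Longitude field E = 4; −1 → 3 = D.
The latitude characters are unchanged.

DB93xf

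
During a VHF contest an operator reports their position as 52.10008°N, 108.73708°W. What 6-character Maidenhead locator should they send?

DO52pc

Offset from 180°W / 90°S: lon 71.2629°, lat 142.1001°.
Field (20°×10°, letters A–R): lon ⌊71.2629/20⌋ = 3 → D; lat ⌊142.1001/10⌋ = 14 → O.
Square (2°×1°, digits 0–9): lon ⌊11.2629/2⌋ = 5; lat ⌊2.1001/1⌋ = 2.
Subsquare (5′×2.5′, letters a–x): lon ⌊1.2629/0.0833333⌋ = 15 → p; lat ⌊0.1001/0.0416667⌋ = 2 → c.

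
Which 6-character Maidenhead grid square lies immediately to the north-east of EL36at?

Longitude subsquare a = 0; +1 → 1 = b.
Latitude subsquare t = 19; +1 → 20 = u.

EL36bu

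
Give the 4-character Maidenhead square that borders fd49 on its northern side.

Latitude square 9; +1 → 10, wraps to 0, carry into field.
Latitude field D = 3; +1 → 4 = E.
The longitude characters are unchanged.

FE40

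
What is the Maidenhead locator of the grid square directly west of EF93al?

Longitude subsquare a = 0; −1 → -1, wraps to 23 = x, carry into square.
Longitude square 9; −1 → 8.
The latitude characters are unchanged.

EF83xl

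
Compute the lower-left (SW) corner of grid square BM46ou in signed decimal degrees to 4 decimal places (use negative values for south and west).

36.8333, -150.8333

Field B=1, M=12: +1·20° lon, +12·10° lat → SW at lon -160°, lat 30°.
Square 4, 6: +4·2° lon, +6·1° lat → SW at lon -152°, lat 36°.
Subsquare o=14, u=20: +14·0.0833333° lon, +20·0.0416667° lat → SW at lon -150.833°, lat 36.8333°.
latitude 36.8333, longitude -150.8333.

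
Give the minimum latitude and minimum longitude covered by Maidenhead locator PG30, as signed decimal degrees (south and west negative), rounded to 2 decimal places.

Field P=15, G=6: +15·20° lon, +6·10° lat → SW at lon 120°, lat -30°.
Square 3, 0: +3·2° lon, +0·1° lat → SW at lon 126°, lat -30°.
latitude -30.00, longitude 126.00.

-30.00, 126.00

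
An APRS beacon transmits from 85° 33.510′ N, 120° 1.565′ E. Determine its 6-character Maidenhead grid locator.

Shift to the Maidenhead origin (180°W, 90°S): lon 300.0261, lat 175.5585.
Field (20°×10°, letters A–R): 300.0261/20 → 15 → P, 175.5585/10 → 17 → R; chars PR.
Square (2°×1°, digits 0–9): 0.0261/2 → 0, 5.5585/1 → 5; chars 05.
Subsquare (5′×2.5′, letters a–x): 0.0261/0.0833333 → 0 → a, 0.5585/0.0416667 → 13 → n; chars an.

PR05an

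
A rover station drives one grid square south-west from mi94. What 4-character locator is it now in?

MI83

Longitude square 9; −1 → 8.
Latitude square 4; −1 → 3.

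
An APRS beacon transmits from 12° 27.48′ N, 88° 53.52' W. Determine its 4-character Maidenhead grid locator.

EK52

Add 180° to longitude and 90° to latitude: 91.11, 102.46.
Field (20°×10°, letters A–R): lon ⌊91.11/20⌋ = 4 → E; lat ⌊102.46/10⌋ = 10 → K.
Square (2°×1°, digits 0–9): lon ⌊11.11/2⌋ = 5; lat ⌊2.46/1⌋ = 2.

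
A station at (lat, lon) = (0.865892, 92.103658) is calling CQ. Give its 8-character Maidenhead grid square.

NJ60bu27

Add 180° to longitude and 90° to latitude: 272.10366, 90.86589.
Field: 272.10366/20 → 13 → N, 90.86589/10 → 9 → J; chars NJ.
Square: 12.10366/2 → 6, 0.86589/1 → 0; chars 60.
Subsquare: 0.10366/0.0833333 → 1 → b, 0.86589/0.0416667 → 20 → u; chars bu.
Extended square: 0.02032/0.00833333 → 2, 0.03256/0.00416667 → 7; chars 27.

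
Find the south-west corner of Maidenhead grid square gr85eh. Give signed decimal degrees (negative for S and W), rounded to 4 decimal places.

85.2917, -43.6667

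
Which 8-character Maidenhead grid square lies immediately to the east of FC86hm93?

FC86im03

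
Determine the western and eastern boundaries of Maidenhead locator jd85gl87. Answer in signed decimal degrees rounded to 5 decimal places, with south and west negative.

Field J=9, D=3: +9·20° lon, +3·10° lat → SW at lon 0°, lat -60°.
Square 8, 5: +8·2° lon, +5·1° lat → SW at lon 16°, lat -55°.
Subsquare g=6, l=11: +6·0.0833333° lon, +11·0.0416667° lat → SW at lon 16.5°, lat -54.5417°.
Extended square 8, 7: +8·0.00833333° lon, +7·0.00416667° lat → SW at lon 16.5667°, lat -54.5125°.
Cell spans 0.00833333° lon × 0.00416667° lat.
west 16.56667, east 16.57500.

16.56667, 16.57500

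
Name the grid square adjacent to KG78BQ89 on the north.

KG78br80

Latitude extended square 9; +1 → 10, wraps to 0, carry into subsquare.
Latitude subsquare q = 16; +1 → 17 = r.
The longitude characters are unchanged.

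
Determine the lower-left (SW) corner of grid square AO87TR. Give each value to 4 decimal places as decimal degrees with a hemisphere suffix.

Field A=0, O=14: +0·20° lon, +14·10° lat → SW at lon -180°, lat 50°.
Square 8, 7: +8·2° lon, +7·1° lat → SW at lon -164°, lat 57°.
Subsquare t=19, r=17: +19·0.0833333° lon, +17·0.0416667° lat → SW at lon -162.417°, lat 57.7083°.
latitude 57.7083° N, longitude 162.4167° W.

57.7083° N, 162.4167° W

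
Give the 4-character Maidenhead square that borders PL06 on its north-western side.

Longitude square 0; −1 → -1, wraps to 9, carry into field.
Longitude field P = 15; −1 → 14 = O.
Latitude square 6; +1 → 7.

OL97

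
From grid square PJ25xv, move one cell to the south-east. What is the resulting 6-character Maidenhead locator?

Longitude subsquare x = 23; +1 → 24, wraps to 0 = a, carry into square.
Longitude square 2; +1 → 3.
Latitude subsquare v = 21; −1 → 20 = u.

PJ35au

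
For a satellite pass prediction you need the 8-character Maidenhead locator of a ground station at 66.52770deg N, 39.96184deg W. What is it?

Shift to the Maidenhead origin (180°W, 90°S): lon 140.03816, lat 156.52770.
Field: lon ⌊140.03816/20⌋ = 7 → H; lat ⌊156.52770/10⌋ = 15 → P.
Square: lon ⌊0.03816/2⌋ = 0; lat ⌊6.52770/1⌋ = 6.
Subsquare: lon ⌊0.03816/0.0833333⌋ = 0 → a; lat ⌊0.52770/0.0416667⌋ = 12 → m.
Extended square: lon ⌊0.03816/0.00833333⌋ = 4; lat ⌊0.02770/0.00416667⌋ = 6.

HP06am46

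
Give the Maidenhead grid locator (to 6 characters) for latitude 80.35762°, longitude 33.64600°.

KR60ti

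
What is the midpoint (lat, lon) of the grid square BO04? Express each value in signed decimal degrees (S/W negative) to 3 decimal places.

54.500, -159.000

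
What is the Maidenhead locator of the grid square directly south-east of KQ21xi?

KQ31ah

Longitude subsquare x = 23; +1 → 24, wraps to 0 = a, carry into square.
Longitude square 2; +1 → 3.
Latitude subsquare i = 8; −1 → 7 = h.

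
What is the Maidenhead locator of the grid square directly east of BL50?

BL60

Longitude square 5; +1 → 6.
The latitude characters are unchanged.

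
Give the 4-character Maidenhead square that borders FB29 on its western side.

FB19

Longitude square 2; −1 → 1.
The latitude characters are unchanged.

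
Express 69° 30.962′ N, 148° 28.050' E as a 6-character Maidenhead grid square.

QP49fm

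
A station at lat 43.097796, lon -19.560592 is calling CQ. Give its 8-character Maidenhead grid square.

Add 180° to longitude and 90° to latitude: 160.43941, 133.09780.
Field: lon ⌊160.43941/20⌋ = 8 → I; lat ⌊133.09780/10⌋ = 13 → N.
Square: lon ⌊0.43941/2⌋ = 0; lat ⌊3.09780/1⌋ = 3.
Subsquare: lon ⌊0.43941/0.0833333⌋ = 5 → f; lat ⌊0.09780/0.0416667⌋ = 2 → c.
Extended square: lon ⌊0.02274/0.00833333⌋ = 2; lat ⌊0.01446/0.00416667⌋ = 3.

IN03fc23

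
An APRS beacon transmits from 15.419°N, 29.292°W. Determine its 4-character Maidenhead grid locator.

Offset from 180°W / 90°S: lon 150.71°, lat 105.42°.
Field: 150.71/20 → 7 → H, 105.42/10 → 10 → K; chars HK.
Square: 10.71/2 → 5, 5.42/1 → 5; chars 55.

HK55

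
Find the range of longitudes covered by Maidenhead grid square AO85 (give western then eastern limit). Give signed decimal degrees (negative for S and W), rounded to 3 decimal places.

-164.000, -162.000

Field A=0, O=14: +0·20° lon, +14·10° lat → SW at lon -180°, lat 50°.
Square 8, 5: +8·2° lon, +5·1° lat → SW at lon -164°, lat 55°.
Cell spans 2° lon × 1° lat.
west -164.000, east -162.000.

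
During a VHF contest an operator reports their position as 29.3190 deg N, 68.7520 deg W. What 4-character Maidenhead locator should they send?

FL59

Offset from 180°W / 90°S: lon 111.25°, lat 119.32°.
Field: 111.25/20 → 5 → F, 119.32/10 → 11 → L; chars FL.
Square: 11.25/2 → 5, 9.32/1 → 9; chars 59.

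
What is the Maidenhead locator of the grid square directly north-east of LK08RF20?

LK08rf31

Longitude extended square 2; +1 → 3.
Latitude extended square 0; +1 → 1.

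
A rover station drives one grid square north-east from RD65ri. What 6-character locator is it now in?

RD65sj

Longitude subsquare r = 17; +1 → 18 = s.
Latitude subsquare i = 8; +1 → 9 = j.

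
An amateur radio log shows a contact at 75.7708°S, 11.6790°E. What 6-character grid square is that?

JB54uf

Shift to the Maidenhead origin (180°W, 90°S): lon 191.6790, lat 14.2292.
Field: 191.6790/20 → 9 → J, 14.2292/10 → 1 → B; chars JB.
Square: 11.6790/2 → 5, 4.2292/1 → 4; chars 54.
Subsquare: 1.6790/0.0833333 → 20 → u, 0.2292/0.0416667 → 5 → f; chars uf.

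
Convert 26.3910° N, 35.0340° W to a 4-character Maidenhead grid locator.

HL26

Add 180° to longitude and 90° to latitude: 144.97, 116.39.
Field: lon ⌊144.97/20⌋ = 7 → H; lat ⌊116.39/10⌋ = 11 → L.
Square: lon ⌊4.97/2⌋ = 2; lat ⌊6.39/1⌋ = 6.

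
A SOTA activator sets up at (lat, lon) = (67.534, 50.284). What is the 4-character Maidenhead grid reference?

LP57

Offset from 180°W / 90°S: lon 230.28°, lat 157.53°.
Field (20°×10°, letters A–R): lon ⌊230.28/20⌋ = 11 → L; lat ⌊157.53/10⌋ = 15 → P.
Square (2°×1°, digits 0–9): lon ⌊10.28/2⌋ = 5; lat ⌊7.53/1⌋ = 7.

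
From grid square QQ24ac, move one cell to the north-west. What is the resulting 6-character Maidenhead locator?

QQ14xd

Longitude subsquare a = 0; −1 → -1, wraps to 23 = x, carry into square.
Longitude square 2; −1 → 1.
Latitude subsquare c = 2; +1 → 3 = d.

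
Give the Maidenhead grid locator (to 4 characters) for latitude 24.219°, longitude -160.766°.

AL94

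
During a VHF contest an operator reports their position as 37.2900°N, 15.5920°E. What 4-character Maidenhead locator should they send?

JM77

Offset from 180°W / 90°S: lon 195.59°, lat 127.29°.
Field (20°×10°, letters A–R): lon ⌊195.59/20⌋ = 9 → J; lat ⌊127.29/10⌋ = 12 → M.
Square (2°×1°, digits 0–9): lon ⌊15.59/2⌋ = 7; lat ⌊7.29/1⌋ = 7.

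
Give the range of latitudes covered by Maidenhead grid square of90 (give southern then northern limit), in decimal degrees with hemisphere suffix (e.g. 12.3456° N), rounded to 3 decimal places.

40.000° S, 39.000° S

Field O=14, F=5: +14·20° lon, +5·10° lat → SW at lon 100°, lat -40°.
Square 9, 0: +9·2° lon, +0·1° lat → SW at lon 118°, lat -40°.
Cell spans 2° lon × 1° lat.
south 40.000° S, north 39.000° S.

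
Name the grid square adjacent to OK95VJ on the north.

Latitude subsquare j = 9; +1 → 10 = k.
The longitude characters are unchanged.

OK95vk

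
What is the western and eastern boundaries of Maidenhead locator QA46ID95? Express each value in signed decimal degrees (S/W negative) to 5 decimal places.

148.74167, 148.75000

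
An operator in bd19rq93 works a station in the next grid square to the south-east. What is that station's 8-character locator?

BD19sq02

Longitude extended square 9; +1 → 10, wraps to 0, carry into subsquare.
Longitude subsquare r = 17; +1 → 18 = s.
Latitude extended square 3; −1 → 2.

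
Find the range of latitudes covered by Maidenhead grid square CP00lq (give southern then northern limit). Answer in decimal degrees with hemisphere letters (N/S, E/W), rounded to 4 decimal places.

60.6667° N, 60.7083° N

Field C=2, P=15: +2·20° lon, +15·10° lat → SW at lon -140°, lat 60°.
Square 0, 0: +0·2° lon, +0·1° lat → SW at lon -140°, lat 60°.
Subsquare l=11, q=16: +11·0.0833333° lon, +16·0.0416667° lat → SW at lon -139.083°, lat 60.6667°.
Cell spans 0.0833333° lon × 0.0416667° lat.
south 60.6667° N, north 60.7083° N.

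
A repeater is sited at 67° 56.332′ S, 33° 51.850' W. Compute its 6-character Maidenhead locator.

HC32bb

Offset from 180°W / 90°S: lon 146.1358°, lat 22.0611°.
Field: lon ⌊146.1358/20⌋ = 7 → H; lat ⌊22.0611/10⌋ = 2 → C.
Square: lon ⌊6.1358/2⌋ = 3; lat ⌊2.0611/1⌋ = 2.
Subsquare: lon ⌊0.1358/0.0833333⌋ = 1 → b; lat ⌊0.0611/0.0416667⌋ = 1 → b.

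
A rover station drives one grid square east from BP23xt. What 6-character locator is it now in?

BP33at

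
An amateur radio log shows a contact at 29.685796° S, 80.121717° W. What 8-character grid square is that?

EG90wh55

Add 180° to longitude and 90° to latitude: 99.87828, 60.31420.
Field (20°×10°, letters A–R): 99.87828/20 → 4 → E, 60.31420/10 → 6 → G; chars EG.
Square (2°×1°, digits 0–9): 19.87828/2 → 9, 0.31420/1 → 0; chars 90.
Subsquare (5′×2.5′, letters a–x): 1.87828/0.0833333 → 22 → w, 0.31420/0.0416667 → 7 → h; chars wh.
Extended square (30″×15″, digits 0–9): 0.04495/0.00833333 → 5, 0.02254/0.00416667 → 5; chars 55.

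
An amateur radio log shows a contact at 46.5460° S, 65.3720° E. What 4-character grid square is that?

ME23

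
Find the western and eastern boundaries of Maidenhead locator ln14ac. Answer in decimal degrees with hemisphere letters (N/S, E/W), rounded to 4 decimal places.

42.0000° E, 42.0833° E

Field L=11, N=13: +11·20° lon, +13·10° lat → SW at lon 40°, lat 40°.
Square 1, 4: +1·2° lon, +4·1° lat → SW at lon 42°, lat 44°.
Subsquare a=0, c=2: +0·0.0833333° lon, +2·0.0416667° lat → SW at lon 42°, lat 44.0833°.
Cell spans 0.0833333° lon × 0.0416667° lat.
west 42.0000° E, east 42.0833° E.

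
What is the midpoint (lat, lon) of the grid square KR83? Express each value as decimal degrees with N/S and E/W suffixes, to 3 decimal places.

Field K=10, R=17: +10·20° lon, +17·10° lat → SW at lon 20°, lat 80°.
Square 8, 3: +8·2° lon, +3·1° lat → SW at lon 36°, lat 83°.
Cell spans 2° lon × 1° lat. Centre is SW corner plus half of each.
latitude 83.500° N, longitude 37.000° E.

83.500° N, 37.000° E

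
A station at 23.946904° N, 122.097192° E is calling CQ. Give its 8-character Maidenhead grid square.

Add 180° to longitude and 90° to latitude: 302.09719, 113.94690.
Field: 302.09719/20 → 15 → P, 113.94690/10 → 11 → L; chars PL.
Square: 2.09719/2 → 1, 3.94690/1 → 3; chars 13.
Subsquare: 0.09719/0.0833333 → 1 → b, 0.94690/0.0416667 → 22 → w; chars bw.
Extended square: 0.01386/0.00833333 → 1, 0.03024/0.00416667 → 7; chars 17.

PL13bw17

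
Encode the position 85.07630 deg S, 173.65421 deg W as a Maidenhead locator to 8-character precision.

AA34ew11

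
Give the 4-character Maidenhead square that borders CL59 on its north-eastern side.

CM60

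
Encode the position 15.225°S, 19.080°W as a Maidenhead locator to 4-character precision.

Shift to the Maidenhead origin (180°W, 90°S): lon 160.92, lat 74.78.
Field: 160.92/20 → 8 → I, 74.78/10 → 7 → H; chars IH.
Square: 0.92/2 → 0, 4.78/1 → 4; chars 04.

IH04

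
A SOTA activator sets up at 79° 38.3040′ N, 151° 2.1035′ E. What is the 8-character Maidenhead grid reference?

QQ59mp43

Shift to the Maidenhead origin (180°W, 90°S): lon 331.03506, lat 169.63840.
Field: lon ⌊331.03506/20⌋ = 16 → Q; lat ⌊169.63840/10⌋ = 16 → Q.
Square: lon ⌊11.03506/2⌋ = 5; lat ⌊9.63840/1⌋ = 9.
Subsquare: lon ⌊1.03506/0.0833333⌋ = 12 → m; lat ⌊0.63840/0.0416667⌋ = 15 → p.
Extended square: lon ⌊0.03506/0.00833333⌋ = 4; lat ⌊0.01340/0.00416667⌋ = 3.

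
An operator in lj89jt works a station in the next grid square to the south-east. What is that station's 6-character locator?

LJ89ks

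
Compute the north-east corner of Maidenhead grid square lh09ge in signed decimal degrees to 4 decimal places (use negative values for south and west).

Field L=11, H=7: +11·20° lon, +7·10° lat → SW at lon 40°, lat -20°.
Square 0, 9: +0·2° lon, +9·1° lat → SW at lon 40°, lat -11°.
Subsquare g=6, e=4: +6·0.0833333° lon, +4·0.0416667° lat → SW at lon 40.5°, lat -10.8333°.
Cell spans 0.0833333° lon × 0.0416667° lat. NE corner is SW corner plus one full cell.
latitude -10.7917, longitude 40.5833.

-10.7917, 40.5833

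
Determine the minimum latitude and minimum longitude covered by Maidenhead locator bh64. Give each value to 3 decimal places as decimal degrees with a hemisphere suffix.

Field B=1, H=7: +1·20° lon, +7·10° lat → SW at lon -160°, lat -20°.
Square 6, 4: +6·2° lon, +4·1° lat → SW at lon -148°, lat -16°.
latitude 16.000° S, longitude 148.000° W.

16.000° S, 148.000° W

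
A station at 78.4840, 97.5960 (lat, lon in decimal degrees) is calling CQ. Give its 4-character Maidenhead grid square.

Offset from 180°W / 90°S: lon 277.60°, lat 168.48°.
Field: 277.60/20 → 13 → N, 168.48/10 → 16 → Q; chars NQ.
Square: 17.60/2 → 8, 8.48/1 → 8; chars 88.

NQ88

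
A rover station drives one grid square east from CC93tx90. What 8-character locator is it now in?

Longitude extended square 9; +1 → 10, wraps to 0, carry into subsquare.
Longitude subsquare t = 19; +1 → 20 = u.
The latitude characters are unchanged.

CC93ux00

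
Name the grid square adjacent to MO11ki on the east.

MO11li

Longitude subsquare k = 10; +1 → 11 = l.
The latitude characters are unchanged.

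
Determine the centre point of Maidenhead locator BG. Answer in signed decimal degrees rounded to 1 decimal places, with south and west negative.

-25.0, -150.0

Field B=1, G=6: +1·20° lon, +6·10° lat → SW at lon -160°, lat -30°.
Cell spans 20° lon × 10° lat. Centre is SW corner plus half of each.
latitude -25.0, longitude -150.0.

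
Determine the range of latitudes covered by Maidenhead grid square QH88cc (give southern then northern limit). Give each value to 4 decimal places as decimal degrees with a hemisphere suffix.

11.9167° S, 11.8750° S

Field Q=16, H=7: +16·20° lon, +7·10° lat → SW at lon 140°, lat -20°.
Square 8, 8: +8·2° lon, +8·1° lat → SW at lon 156°, lat -12°.
Subsquare c=2, c=2: +2·0.0833333° lon, +2·0.0416667° lat → SW at lon 156.167°, lat -11.9167°.
Cell spans 0.0833333° lon × 0.0416667° lat.
south 11.9167° S, north 11.8750° S.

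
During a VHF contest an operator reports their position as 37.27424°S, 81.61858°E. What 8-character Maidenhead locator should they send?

NF02tr44

Shift to the Maidenhead origin (180°W, 90°S): lon 261.61858, lat 52.72576.
Field: lon ⌊261.61858/20⌋ = 13 → N; lat ⌊52.72576/10⌋ = 5 → F.
Square: lon ⌊1.61858/2⌋ = 0; lat ⌊2.72576/1⌋ = 2.
Subsquare: lon ⌊1.61858/0.0833333⌋ = 19 → t; lat ⌊0.72576/0.0416667⌋ = 17 → r.
Extended square: lon ⌊0.03525/0.00833333⌋ = 4; lat ⌊0.01743/0.00416667⌋ = 4.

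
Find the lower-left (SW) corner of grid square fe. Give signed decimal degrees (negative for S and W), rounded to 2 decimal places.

-50.00, -80.00

Field F=5, E=4: +5·20° lon, +4·10° lat → SW at lon -80°, lat -50°.
latitude -50.00, longitude -80.00.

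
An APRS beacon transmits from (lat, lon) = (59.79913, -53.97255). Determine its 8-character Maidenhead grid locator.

Shift to the Maidenhead origin (180°W, 90°S): lon 126.02745, lat 149.79913.
Field (20°×10°, letters A–R): lon ⌊126.02745/20⌋ = 6 → G; lat ⌊149.79913/10⌋ = 14 → O.
Square (2°×1°, digits 0–9): lon ⌊6.02745/2⌋ = 3; lat ⌊9.79913/1⌋ = 9.
Subsquare (5′×2.5′, letters a–x): lon ⌊0.02745/0.0833333⌋ = 0 → a; lat ⌊0.79913/0.0416667⌋ = 19 → t.
Extended square (30″×15″, digits 0–9): lon ⌊0.02745/0.00833333⌋ = 3; lat ⌊0.00746/0.00416667⌋ = 1.

GO39at31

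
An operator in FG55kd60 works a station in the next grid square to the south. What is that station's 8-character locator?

FG55kc69

Latitude extended square 0; −1 → -1, wraps to 9, carry into subsquare.
Latitude subsquare d = 3; −1 → 2 = c.
The longitude characters are unchanged.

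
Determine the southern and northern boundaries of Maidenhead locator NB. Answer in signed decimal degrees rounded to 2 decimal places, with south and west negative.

-80.00, -70.00

Field N=13, B=1: +13·20° lon, +1·10° lat → SW at lon 80°, lat -80°.
Cell spans 20° lon × 10° lat.
south -80.00, north -70.00.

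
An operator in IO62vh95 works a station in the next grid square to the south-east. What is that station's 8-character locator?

Longitude extended square 9; +1 → 10, wraps to 0, carry into subsquare.
Longitude subsquare v = 21; +1 → 22 = w.
Latitude extended square 5; −1 → 4.

IO62wh04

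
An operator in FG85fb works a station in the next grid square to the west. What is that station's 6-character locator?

Longitude subsquare f = 5; −1 → 4 = e.
The latitude characters are unchanged.

FG85eb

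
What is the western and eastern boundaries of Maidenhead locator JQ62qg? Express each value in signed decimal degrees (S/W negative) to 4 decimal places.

Field J=9, Q=16: +9·20° lon, +16·10° lat → SW at lon 0°, lat 70°.
Square 6, 2: +6·2° lon, +2·1° lat → SW at lon 12°, lat 72°.
Subsquare q=16, g=6: +16·0.0833333° lon, +6·0.0416667° lat → SW at lon 13.3333°, lat 72.25°.
Cell spans 0.0833333° lon × 0.0416667° lat.
west 13.3333, east 13.4167.

13.3333, 13.4167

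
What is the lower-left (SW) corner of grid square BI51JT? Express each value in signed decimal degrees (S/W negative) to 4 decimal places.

-8.2083, -149.2500

Field B=1, I=8: +1·20° lon, +8·10° lat → SW at lon -160°, lat -10°.
Square 5, 1: +5·2° lon, +1·1° lat → SW at lon -150°, lat -9°.
Subsquare j=9, t=19: +9·0.0833333° lon, +19·0.0416667° lat → SW at lon -149.25°, lat -8.20833°.
latitude -8.2083, longitude -149.2500.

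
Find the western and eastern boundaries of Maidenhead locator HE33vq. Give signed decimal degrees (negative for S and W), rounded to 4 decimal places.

-32.2500, -32.1667

Field H=7, E=4: +7·20° lon, +4·10° lat → SW at lon -40°, lat -50°.
Square 3, 3: +3·2° lon, +3·1° lat → SW at lon -34°, lat -47°.
Subsquare v=21, q=16: +21·0.0833333° lon, +16·0.0416667° lat → SW at lon -32.25°, lat -46.3333°.
Cell spans 0.0833333° lon × 0.0416667° lat.
west -32.2500, east -32.1667.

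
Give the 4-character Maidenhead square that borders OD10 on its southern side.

OC19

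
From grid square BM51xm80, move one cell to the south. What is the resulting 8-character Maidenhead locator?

Latitude extended square 0; −1 → -1, wraps to 9, carry into subsquare.
Latitude subsquare m = 12; −1 → 11 = l.
The longitude characters are unchanged.

BM51xl89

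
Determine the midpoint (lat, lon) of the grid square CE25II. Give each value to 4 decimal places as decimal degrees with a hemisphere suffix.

Field C=2, E=4: +2·20° lon, +4·10° lat → SW at lon -140°, lat -50°.
Square 2, 5: +2·2° lon, +5·1° lat → SW at lon -136°, lat -45°.
Subsquare i=8, i=8: +8·0.0833333° lon, +8·0.0416667° lat → SW at lon -135.333°, lat -44.6667°.
Cell spans 0.0833333° lon × 0.0416667° lat. Centre is SW corner plus half of each.
latitude 44.6458° S, longitude 135.2917° W.

44.6458° S, 135.2917° W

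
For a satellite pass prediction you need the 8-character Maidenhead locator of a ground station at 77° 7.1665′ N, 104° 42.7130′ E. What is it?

OQ27ic58

Add 180° to longitude and 90° to latitude: 284.71188, 167.11944.
Field: 284.71188/20 → 14 → O, 167.11944/10 → 16 → Q; chars OQ.
Square: 4.71188/2 → 2, 7.11944/1 → 7; chars 27.
Subsquare: 0.71188/0.0833333 → 8 → i, 0.11944/0.0416667 → 2 → c; chars ic.
Extended square: 0.04522/0.00833333 → 5, 0.03611/0.00416667 → 8; chars 58.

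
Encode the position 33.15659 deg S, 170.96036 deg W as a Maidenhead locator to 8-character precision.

AF46mu42

Add 180° to longitude and 90° to latitude: 9.03964, 56.84341.
Field: 9.03964/20 → 0 → A, 56.84341/10 → 5 → F; chars AF.
Square: 9.03964/2 → 4, 6.84341/1 → 6; chars 46.
Subsquare: 1.03964/0.0833333 → 12 → m, 0.84341/0.0416667 → 20 → u; chars mu.
Extended square: 0.03964/0.00833333 → 4, 0.01008/0.00416667 → 2; chars 42.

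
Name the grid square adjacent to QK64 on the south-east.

QK73

Longitude square 6; +1 → 7.
Latitude square 4; −1 → 3.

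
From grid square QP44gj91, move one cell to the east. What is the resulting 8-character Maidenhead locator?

QP44hj01

Longitude extended square 9; +1 → 10, wraps to 0, carry into subsquare.
Longitude subsquare g = 6; +1 → 7 = h.
The latitude characters are unchanged.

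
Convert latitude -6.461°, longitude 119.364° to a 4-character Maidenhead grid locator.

OI93

Offset from 180°W / 90°S: lon 299.36°, lat 83.54°.
Field (20°×10°, letters A–R): lon ⌊299.36/20⌋ = 14 → O; lat ⌊83.54/10⌋ = 8 → I.
Square (2°×1°, digits 0–9): lon ⌊19.36/2⌋ = 9; lat ⌊3.54/1⌋ = 3.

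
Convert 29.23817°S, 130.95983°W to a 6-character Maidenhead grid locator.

Offset from 180°W / 90°S: lon 49.0402°, lat 60.7618°.
Field: lon ⌊49.0402/20⌋ = 2 → C; lat ⌊60.7618/10⌋ = 6 → G.
Square: lon ⌊9.0402/2⌋ = 4; lat ⌊0.7618/1⌋ = 0.
Subsquare: lon ⌊1.0402/0.0833333⌋ = 12 → m; lat ⌊0.7618/0.0416667⌋ = 18 → s.

CG40ms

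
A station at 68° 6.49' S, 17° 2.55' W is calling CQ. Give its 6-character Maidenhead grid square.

Shift to the Maidenhead origin (180°W, 90°S): lon 162.9575, lat 21.8918.
Field: lon ⌊162.9575/20⌋ = 8 → I; lat ⌊21.8918/10⌋ = 2 → C.
Square: lon ⌊2.9575/2⌋ = 1; lat ⌊1.8918/1⌋ = 1.
Subsquare: lon ⌊0.9575/0.0833333⌋ = 11 → l; lat ⌊0.8918/0.0416667⌋ = 21 → v.

IC11lv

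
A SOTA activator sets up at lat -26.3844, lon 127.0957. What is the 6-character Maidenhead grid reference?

Offset from 180°W / 90°S: lon 307.0957°, lat 63.6156°.
Field (20°×10°, letters A–R): 307.0957/20 → 15 → P, 63.6156/10 → 6 → G; chars PG.
Square (2°×1°, digits 0–9): 7.0957/2 → 3, 3.6156/1 → 3; chars 33.
Subsquare (5′×2.5′, letters a–x): 1.0957/0.0833333 → 13 → n, 0.6156/0.0416667 → 14 → o; chars no.

PG33no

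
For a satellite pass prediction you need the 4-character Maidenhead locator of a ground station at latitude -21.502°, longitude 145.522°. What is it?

QG28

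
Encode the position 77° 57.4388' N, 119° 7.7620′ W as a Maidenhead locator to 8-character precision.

DQ07kw49

Add 180° to longitude and 90° to latitude: 60.87063, 167.95731.
Field: 60.87063/20 → 3 → D, 167.95731/10 → 16 → Q; chars DQ.
Square: 0.87063/2 → 0, 7.95731/1 → 7; chars 07.
Subsquare: 0.87063/0.0833333 → 10 → k, 0.95731/0.0416667 → 22 → w; chars kw.
Extended square: 0.03730/0.00833333 → 4, 0.04065/0.00416667 → 9; chars 49.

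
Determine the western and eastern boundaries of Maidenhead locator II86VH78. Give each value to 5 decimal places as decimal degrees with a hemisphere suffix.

Field I=8, I=8: +8·20° lon, +8·10° lat → SW at lon -20°, lat -10°.
Square 8, 6: +8·2° lon, +6·1° lat → SW at lon -4°, lat -4°.
Subsquare v=21, h=7: +21·0.0833333° lon, +7·0.0416667° lat → SW at lon -2.25°, lat -3.70833°.
Extended square 7, 8: +7·0.00833333° lon, +8·0.00416667° lat → SW at lon -2.19167°, lat -3.675°.
Cell spans 0.00833333° lon × 0.00416667° lat.
west 2.19167° W, east 2.18333° W.

2.19167° W, 2.18333° W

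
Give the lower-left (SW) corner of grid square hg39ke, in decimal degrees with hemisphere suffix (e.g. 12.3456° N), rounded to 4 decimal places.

20.8333° S, 33.1667° W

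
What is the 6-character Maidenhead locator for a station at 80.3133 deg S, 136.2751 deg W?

Offset from 180°W / 90°S: lon 43.7249°, lat 9.6867°.
Field (20°×10°, letters A–R): lon ⌊43.7249/20⌋ = 2 → C; lat ⌊9.6867/10⌋ = 0 → A.
Square (2°×1°, digits 0–9): lon ⌊3.7249/2⌋ = 1; lat ⌊9.6867/1⌋ = 9.
Subsquare (5′×2.5′, letters a–x): lon ⌊1.7249/0.0833333⌋ = 20 → u; lat ⌊0.6867/0.0416667⌋ = 16 → q.

CA19uq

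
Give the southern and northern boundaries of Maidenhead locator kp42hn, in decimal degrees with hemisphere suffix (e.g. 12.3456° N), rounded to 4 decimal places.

Field K=10, P=15: +10·20° lon, +15·10° lat → SW at lon 20°, lat 60°.
Square 4, 2: +4·2° lon, +2·1° lat → SW at lon 28°, lat 62°.
Subsquare h=7, n=13: +7·0.0833333° lon, +13·0.0416667° lat → SW at lon 28.5833°, lat 62.5417°.
Cell spans 0.0833333° lon × 0.0416667° lat.
south 62.5417° N, north 62.5833° N.

62.5417° N, 62.5833° N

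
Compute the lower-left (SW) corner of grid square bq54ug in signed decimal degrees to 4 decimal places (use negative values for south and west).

74.2500, -148.3333

Field B=1, Q=16: +1·20° lon, +16·10° lat → SW at lon -160°, lat 70°.
Square 5, 4: +5·2° lon, +4·1° lat → SW at lon -150°, lat 74°.
Subsquare u=20, g=6: +20·0.0833333° lon, +6·0.0416667° lat → SW at lon -148.333°, lat 74.25°.
latitude 74.2500, longitude -148.3333.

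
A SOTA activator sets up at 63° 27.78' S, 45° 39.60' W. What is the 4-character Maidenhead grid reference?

Shift to the Maidenhead origin (180°W, 90°S): lon 134.34, lat 26.54.
Field (20°×10°, letters A–R): 134.34/20 → 6 → G, 26.54/10 → 2 → C; chars GC.
Square (2°×1°, digits 0–9): 14.34/2 → 7, 6.54/1 → 6; chars 76.

GC76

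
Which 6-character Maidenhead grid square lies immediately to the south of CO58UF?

CO58ue

Latitude subsquare f = 5; −1 → 4 = e.
The longitude characters are unchanged.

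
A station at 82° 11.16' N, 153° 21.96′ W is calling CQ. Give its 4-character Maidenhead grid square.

BR32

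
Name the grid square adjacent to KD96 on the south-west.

KD85

Longitude square 9; −1 → 8.
Latitude square 6; −1 → 5.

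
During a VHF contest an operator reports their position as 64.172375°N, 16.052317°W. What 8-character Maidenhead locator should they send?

Shift to the Maidenhead origin (180°W, 90°S): lon 163.94768, lat 154.17237.
Field: 163.94768/20 → 8 → I, 154.17237/10 → 15 → P; chars IP.
Square: 3.94768/2 → 1, 4.17237/1 → 4; chars 14.
Subsquare: 1.94768/0.0833333 → 23 → x, 0.17237/0.0416667 → 4 → e; chars xe.
Extended square: 0.03102/0.00833333 → 3, 0.00571/0.00416667 → 1; chars 31.

IP14xe31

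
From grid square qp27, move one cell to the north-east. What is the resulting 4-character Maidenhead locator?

Longitude square 2; +1 → 3.
Latitude square 7; +1 → 8.

QP38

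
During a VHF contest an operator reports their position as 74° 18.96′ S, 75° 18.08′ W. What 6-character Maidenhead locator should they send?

FB25iq

Offset from 180°W / 90°S: lon 104.6987°, lat 15.6840°.
Field: lon ⌊104.6987/20⌋ = 5 → F; lat ⌊15.6840/10⌋ = 1 → B.
Square: lon ⌊4.6987/2⌋ = 2; lat ⌊5.6840/1⌋ = 5.
Subsquare: lon ⌊0.6987/0.0833333⌋ = 8 → i; lat ⌊0.6840/0.0416667⌋ = 16 → q.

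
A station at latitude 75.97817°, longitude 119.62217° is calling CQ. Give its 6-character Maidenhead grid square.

Offset from 180°W / 90°S: lon 299.6222°, lat 165.9782°.
Field: 299.6222/20 → 14 → O, 165.9782/10 → 16 → Q; chars OQ.
Square: 19.6222/2 → 9, 5.9782/1 → 5; chars 95.
Subsquare: 1.6222/0.0833333 → 19 → t, 0.9782/0.0416667 → 23 → x; chars tx.

OQ95tx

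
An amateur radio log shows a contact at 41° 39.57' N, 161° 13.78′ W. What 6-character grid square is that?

AN91jp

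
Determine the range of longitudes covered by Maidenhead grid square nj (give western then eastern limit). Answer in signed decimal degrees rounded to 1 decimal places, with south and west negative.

Field N=13, J=9: +13·20° lon, +9·10° lat → SW at lon 80°, lat 0°.
Cell spans 20° lon × 10° lat.
west 80.0, east 100.0.

80.0, 100.0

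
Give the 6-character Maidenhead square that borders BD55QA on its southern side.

BD54qx

Latitude subsquare a = 0; −1 → -1, wraps to 23 = x, carry into square.
Latitude square 5; −1 → 4.
The longitude characters are unchanged.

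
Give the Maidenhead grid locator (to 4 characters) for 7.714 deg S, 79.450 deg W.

FI02

Add 180° to longitude and 90° to latitude: 100.55, 82.29.
Field: lon ⌊100.55/20⌋ = 5 → F; lat ⌊82.29/10⌋ = 8 → I.
Square: lon ⌊0.55/2⌋ = 0; lat ⌊2.29/1⌋ = 2.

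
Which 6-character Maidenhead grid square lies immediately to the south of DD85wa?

Latitude subsquare a = 0; −1 → -1, wraps to 23 = x, carry into square.
Latitude square 5; −1 → 4.
The longitude characters are unchanged.

DD84wx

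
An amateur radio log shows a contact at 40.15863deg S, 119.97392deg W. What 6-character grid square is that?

DE09au

Shift to the Maidenhead origin (180°W, 90°S): lon 60.0261, lat 49.8414.
Field (20°×10°, letters A–R): 60.0261/20 → 3 → D, 49.8414/10 → 4 → E; chars DE.
Square (2°×1°, digits 0–9): 0.0261/2 → 0, 9.8414/1 → 9; chars 09.
Subsquare (5′×2.5′, letters a–x): 0.0261/0.0833333 → 0 → a, 0.8414/0.0416667 → 20 → u; chars au.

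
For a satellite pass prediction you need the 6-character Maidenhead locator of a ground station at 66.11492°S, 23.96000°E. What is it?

KC13xv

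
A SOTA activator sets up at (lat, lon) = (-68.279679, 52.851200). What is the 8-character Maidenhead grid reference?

Offset from 180°W / 90°S: lon 232.85120°, lat 21.72032°.
Field: 232.85120/20 → 11 → L, 21.72032/10 → 2 → C; chars LC.
Square: 12.85120/2 → 6, 1.72032/1 → 1; chars 61.
Subsquare: 0.85120/0.0833333 → 10 → k, 0.72032/0.0416667 → 17 → r; chars kr.
Extended square: 0.01787/0.00833333 → 2, 0.01199/0.00416667 → 2; chars 22.

LC61kr22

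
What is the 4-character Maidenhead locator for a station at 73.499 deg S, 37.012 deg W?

HB16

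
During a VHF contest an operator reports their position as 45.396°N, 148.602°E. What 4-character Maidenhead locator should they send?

Offset from 180°W / 90°S: lon 328.60°, lat 135.40°.
Field (20°×10°, letters A–R): lon ⌊328.60/20⌋ = 16 → Q; lat ⌊135.40/10⌋ = 13 → N.
Square (2°×1°, digits 0–9): lon ⌊8.60/2⌋ = 4; lat ⌊5.40/1⌋ = 5.

QN45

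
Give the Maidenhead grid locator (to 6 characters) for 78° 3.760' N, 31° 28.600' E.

Add 180° to longitude and 90° to latitude: 211.4767, 168.0627.
Field (20°×10°, letters A–R): lon ⌊211.4767/20⌋ = 10 → K; lat ⌊168.0627/10⌋ = 16 → Q.
Square (2°×1°, digits 0–9): lon ⌊11.4767/2⌋ = 5; lat ⌊8.0627/1⌋ = 8.
Subsquare (5′×2.5′, letters a–x): lon ⌊1.4767/0.0833333⌋ = 17 → r; lat ⌊0.0627/0.0416667⌋ = 1 → b.

KQ58rb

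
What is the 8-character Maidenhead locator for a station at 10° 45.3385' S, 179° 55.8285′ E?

RH99xf18

Shift to the Maidenhead origin (180°W, 90°S): lon 359.93048, lat 79.24436.
Field: lon ⌊359.93048/20⌋ = 17 → R; lat ⌊79.24436/10⌋ = 7 → H.
Square: lon ⌊19.93048/2⌋ = 9; lat ⌊9.24436/1⌋ = 9.
Subsquare: lon ⌊1.93048/0.0833333⌋ = 23 → x; lat ⌊0.24436/0.0416667⌋ = 5 → f.
Extended square: lon ⌊0.01381/0.00833333⌋ = 1; lat ⌊0.03603/0.00416667⌋ = 8.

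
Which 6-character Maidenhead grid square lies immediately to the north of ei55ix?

EI56ia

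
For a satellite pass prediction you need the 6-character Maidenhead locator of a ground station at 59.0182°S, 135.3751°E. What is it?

PD70qx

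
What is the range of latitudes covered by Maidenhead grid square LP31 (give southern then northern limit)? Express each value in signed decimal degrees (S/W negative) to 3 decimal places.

Field L=11, P=15: +11·20° lon, +15·10° lat → SW at lon 40°, lat 60°.
Square 3, 1: +3·2° lon, +1·1° lat → SW at lon 46°, lat 61°.
Cell spans 2° lon × 1° lat.
south 61.000, north 62.000.

61.000, 62.000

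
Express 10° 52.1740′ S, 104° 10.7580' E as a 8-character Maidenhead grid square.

OH29cd11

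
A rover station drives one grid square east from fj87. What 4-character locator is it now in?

Longitude square 8; +1 → 9.
The latitude characters are unchanged.

FJ97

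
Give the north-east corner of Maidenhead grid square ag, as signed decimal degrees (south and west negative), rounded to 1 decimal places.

-20.0, -160.0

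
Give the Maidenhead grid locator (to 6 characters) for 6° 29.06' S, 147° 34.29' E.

QI33sm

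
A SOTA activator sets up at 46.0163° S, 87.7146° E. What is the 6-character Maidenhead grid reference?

Offset from 180°W / 90°S: lon 267.7146°, lat 43.9837°.
Field: 267.7146/20 → 13 → N, 43.9837/10 → 4 → E; chars NE.
Square: 7.7146/2 → 3, 3.9837/1 → 3; chars 33.
Subsquare: 1.7146/0.0833333 → 20 → u, 0.9837/0.0416667 → 23 → x; chars ux.

NE33ux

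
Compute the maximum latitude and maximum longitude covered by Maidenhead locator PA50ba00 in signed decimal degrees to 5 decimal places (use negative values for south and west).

Field P=15, A=0: +15·20° lon, +0·10° lat → SW at lon 120°, lat -90°.
Square 5, 0: +5·2° lon, +0·1° lat → SW at lon 130°, lat -90°.
Subsquare b=1, a=0: +1·0.0833333° lon, +0·0.0416667° lat → SW at lon 130.083°, lat -90°.
Extended square 0, 0: +0·0.00833333° lon, +0·0.00416667° lat → SW at lon 130.083°, lat -90°.
Cell spans 0.00833333° lon × 0.00416667° lat. NE corner is SW corner plus one full cell.
latitude -89.99583, longitude 130.09167.

-89.99583, 130.09167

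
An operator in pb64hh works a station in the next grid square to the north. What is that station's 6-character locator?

PB64hi

Latitude subsquare h = 7; +1 → 8 = i.
The longitude characters are unchanged.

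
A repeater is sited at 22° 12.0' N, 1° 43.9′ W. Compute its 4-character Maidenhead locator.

Shift to the Maidenhead origin (180°W, 90°S): lon 178.27, lat 112.20.
Field: lon ⌊178.27/20⌋ = 8 → I; lat ⌊112.20/10⌋ = 11 → L.
Square: lon ⌊18.27/2⌋ = 9; lat ⌊2.20/1⌋ = 2.

IL92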